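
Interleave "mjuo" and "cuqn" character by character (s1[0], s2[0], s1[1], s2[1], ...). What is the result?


String 1: 'mjuo'
String 2: 'cuqn'
Operation: alternate characters
Pairs: 'm'+'c', 'j'+'u', 'u'+'q', 'o'+'n'
Result: mcjuuqon


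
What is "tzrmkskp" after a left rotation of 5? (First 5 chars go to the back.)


Input: 'tzrmkskp', shift = 5
Operation: split at index 5 and swap parts
Front part s[0:5] = 'tzrmk'
Back part s[5:] = 'skp'
Rotated = back + front = 'skp' + 'tzrmk'
Result: skptzrmk


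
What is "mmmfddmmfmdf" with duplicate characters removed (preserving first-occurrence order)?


Input: 'mmmfddmmfmdf'
Operation: keep first occurrence of each character
Scan: s[0]='m' new -> keep; s[1]='m' seen -> skip; s[2]='m' seen -> skip; s[3]='f' new -> keep; s[4]='d' new -> keep; s[5]='d' seen -> skip; s[6]='m' seen -> skip; s[7]='m' seen -> skip; s[8]='f' seen -> skip; s[9]='m' seen -> skip; s[10]='d' seen -> skip; s[11]='f' seen -> skip
Result: mfd


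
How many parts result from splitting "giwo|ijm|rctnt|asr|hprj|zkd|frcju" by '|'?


Input string: 'giwo|ijm|rctnt|asr|hprj|zkd|frcju'
Delimiter: '|'
Split result: 'giwo', 'ijm', 'rctnt', 'asr', 'hprj', 'zkd', 'frcju'
Number of parts: 7


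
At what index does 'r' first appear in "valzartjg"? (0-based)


Input string: 'valzartjg'
Target: 'r'
Scanning left to right: s[0]='v', s[1]='a', s[2]='l', s[3]='z', s[4]='a', s[5]='r'
First match at index: 5


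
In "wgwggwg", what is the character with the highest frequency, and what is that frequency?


Input: 'wgwggwg'
Operation: tally each character
Counts: 'g':4, 'w':3
Maximum: 'g' appears 4 times


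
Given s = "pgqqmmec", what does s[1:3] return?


Input string: 'pgqqmmec'
Operation: slice [1:3]
Extract characters: s[1]='g', s[2]='q'
Result: gq


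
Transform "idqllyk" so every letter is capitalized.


Input string: 'idqllyk'
Operation: convert each letter to uppercase
Mapping: 'i'->'I', 'd'->'D', 'q'->'Q', 'l'->'L', 'l'->'L', 'y'->'Y', 'k'->'K'
Result: IDQLLYK


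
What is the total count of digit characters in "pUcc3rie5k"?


Input string: 'pUcc3rie5k'
Operation: count digit characters (0-9)
Scan: 'p', 'U', 'c', 'c', '3'(digit), 'r', 'i', 'e', '5'(digit), 'k'
Digits found: 2
Result: 2


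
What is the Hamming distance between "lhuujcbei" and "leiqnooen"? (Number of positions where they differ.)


String 1: 'lhuujcbei'
String 2: 'leiqnooen'
Compare each position: pos 0: 'l'=='l', pos 1: 'h'!='e', pos 2: 'u'!='i', pos 3: 'u'!='q', pos 4: 'j'!='n', pos 5: 'c'!='o', pos 6: 'b'!='o', pos 7: 'e'=='e', pos 8: 'i'!='n'
Differing positions: 7
Hamming distance: 7


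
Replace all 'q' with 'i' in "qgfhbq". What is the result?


Input string: 'qgfhbq'
Operation: replace 'q' with 'i'
Positions of 'q': 0, 5
After replacement: igfhbi


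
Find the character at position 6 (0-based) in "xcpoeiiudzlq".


Input string: 'xcpoeiiudzlq'
Operation: get character at index 6
Index mapping: s[0]='x', s[1]='c', s[2]='p', s[3]='o', s[4]='e', s[5]='i', s[6]='i'
Result: 'i'


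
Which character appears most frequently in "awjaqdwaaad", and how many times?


Input: 'awjaqdwaaad'
Operation: tally each character
Counts: 'a':5, 'd':2, 'j':1, 'q':1, 'w':2
Maximum: 'a' appears 5 times


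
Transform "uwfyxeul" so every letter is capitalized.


Input string: 'uwfyxeul'
Operation: convert each letter to uppercase
Mapping: 'u'->'U', 'w'->'W', 'f'->'F', 'y'->'Y', 'x'->'X', 'e'->'E', 'u'->'U', 'l'->'L'
Result: UWFYXEUL


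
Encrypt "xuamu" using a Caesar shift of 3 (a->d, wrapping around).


Input: 'xuamu', shift = 3
Operation: for each letter, (position + 3) mod 26
Mapping: 'x'(23+3=26, 26 mod 26=0)->'a', 'u'(20+3=23)->'x', 'a'(0+3=3)->'d', 'm'(12+3=15)->'p', 'u'(20+3=23)->'x'
Result: axdpx


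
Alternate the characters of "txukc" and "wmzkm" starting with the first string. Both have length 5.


String 1: 'txukc'
String 2: 'wmzkm'
Operation: alternate characters
Pairs: 't'+'w', 'x'+'m', 'u'+'z', 'k'+'k', 'c'+'m'
Result: twxmuzkkcm


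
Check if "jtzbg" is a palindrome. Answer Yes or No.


Input string: 'jtzbg'
Reversed: 'gbztj'
Compare pairs: s[0]='j' vs s[4]='g' (mismatch), s[1]='t' vs s[3]='b' (mismatch)
Palindrome: No


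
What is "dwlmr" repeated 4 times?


Input string: 'dwlmr'
Operation: repeat 4 times
Concatenation: 'dwlmr' + 'dwlmr' + 'dwlmr' + 'dwlmr'
Result: dwlmrdwlmrdwlmrdwlmr


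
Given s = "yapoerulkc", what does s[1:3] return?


Input string: 'yapoerulkc'
Operation: slice [1:3]
Extract characters: s[1]='a', s[2]='p'
Result: ap


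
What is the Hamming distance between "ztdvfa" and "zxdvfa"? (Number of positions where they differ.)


String 1: 'ztdvfa'
String 2: 'zxdvfa'
Compare each position: pos 0: 'z'=='z', pos 1: 't'!='x', pos 2: 'd'=='d', pos 3: 'v'=='v', pos 4: 'f'=='f', pos 5: 'a'=='a'
Differing positions: 1
Hamming distance: 1


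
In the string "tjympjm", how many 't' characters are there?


Input string: 'tjympjm'
Target character: 't'
Scan each position: s[0]='t'
Matches found at indices: 0
Total: 1


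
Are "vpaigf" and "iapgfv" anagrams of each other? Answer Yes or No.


String 1: 'vpaigf' -> sorted: 'afgipv'
String 2: 'iapgfv' -> sorted: 'afgipv'
Compare sorted forms: 'afgipv' == 'afgipv'
Anagram: Yes


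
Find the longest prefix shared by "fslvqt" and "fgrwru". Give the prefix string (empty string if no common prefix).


String 1: 'fslvqt'
String 2: 'fgrwru'
Compare position by position:
pos 0: 'f' vs 'f' match
pos 1: 's' vs 'g' differ -> stop
Longest common prefix: "f" (length 1)


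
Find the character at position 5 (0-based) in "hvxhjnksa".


Input string: 'hvxhjnksa'
Operation: get character at index 5
Index mapping: s[0]='h', s[1]='v', s[2]='x', s[3]='h', s[4]='j', s[5]='n'
Result: 'n'


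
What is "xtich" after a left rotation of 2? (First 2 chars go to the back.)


Input: 'xtich', shift = 2
Operation: split at index 2 and swap parts
Front part s[0:2] = 'xt'
Back part s[2:] = 'ich'
Rotated = back + front = 'ich' + 'xt'
Result: ichxt


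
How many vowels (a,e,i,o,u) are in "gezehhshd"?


Input string: 'gezehhshd'
Operation: count vowels (a, e, i, o, u)
Scan: s[0]='g', s[1]='e' (vowel), s[2]='z', s[3]='e' (vowel), s[4]='h', s[5]='h', s[6]='s', s[7]='h', s[8]='d'
Vowels found: 2
Result: 2


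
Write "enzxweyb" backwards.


Input string: 'enzxweyb'
Operation: reverse character order
Original order: 'e' -> 'n' -> 'z' -> 'x' -> 'w' -> 'e' -> 'y' -> 'b'
Reversed order: 'b' -> 'y' -> 'e' -> 'w' -> 'x' -> 'z' -> 'n' -> 'e'
Result: byewxzne


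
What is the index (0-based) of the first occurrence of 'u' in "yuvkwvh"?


Input string: 'yuvkwvh'
Target: 'u'
Scanning left to right: s[0]='y', s[1]='u'
First match at index: 1


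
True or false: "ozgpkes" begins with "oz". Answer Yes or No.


Input string: 'ozgpkes'
Prefix to check: 'oz'
First 2 characters of input: 'oz'
Match: True
Result: Yes


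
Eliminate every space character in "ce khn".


Input string: 'ce khn'
Operation: remove all spaces
Words: 'ce', 'khn'
Join without spaces: cekhn


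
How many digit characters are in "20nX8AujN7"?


Input string: '20nX8AujN7'
Operation: count digit characters (0-9)
Scan: '2'(digit), '0'(digit), 'n', 'X', '8'(digit), 'A', 'u', 'j', 'N', '7'(digit)
Digits found: 4
Result: 4


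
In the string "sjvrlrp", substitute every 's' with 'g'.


Input string: 'sjvrlrp'
Operation: replace 's' with 'g'
Positions of 's': 0
After replacement: gjvrlrp


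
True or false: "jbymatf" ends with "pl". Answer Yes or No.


Input string: 'jbymatf'
Suffix to check: 'pl'
Last 2 characters of input: 'tf'
Match: False
Result: No


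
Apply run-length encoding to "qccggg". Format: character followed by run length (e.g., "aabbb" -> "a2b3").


Input: 'qccggg'
Operation: identify consecutive runs
Runs: 'q' -> q1, 'cc' -> c2, 'ggg' -> g3
Encoded: q1c2g3


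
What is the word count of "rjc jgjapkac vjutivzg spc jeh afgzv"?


Input string: 'rjc jgjapkac vjutivzg spc jeh afgzv'
Operation: split by spaces
Words found: 'rjc', 'jgjapkac', 'vjutivzg', 'spc', 'jeh', 'afgzv'
Word count: 6


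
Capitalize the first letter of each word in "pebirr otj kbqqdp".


Input string: 'pebirr otj kbqqdp'
Operation: capitalize first letter of each word
Word transformations: 'pebirr'->'Pebirr', 'otj'->'Otj', 'kbqqdp'->'Kbqqdp'
Result: Pebirr Otj Kbqqdp


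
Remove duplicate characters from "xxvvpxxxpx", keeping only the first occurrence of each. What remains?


Input: 'xxvvpxxxpx'
Operation: keep first occurrence of each character
Scan: s[0]='x' new -> keep; s[1]='x' seen -> skip; s[2]='v' new -> keep; s[3]='v' seen -> skip; s[4]='p' new -> keep; s[5]='x' seen -> skip; s[6]='x' seen -> skip; s[7]='x' seen -> skip; s[8]='p' seen -> skip; s[9]='x' seen -> skip
Result: xvp


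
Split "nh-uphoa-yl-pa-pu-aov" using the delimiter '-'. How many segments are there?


Input string: 'nh-uphoa-yl-pa-pu-aov'
Delimiter: '-'
Split result: 'nh', 'uphoa', 'yl', 'pa', 'pu', 'aov'
Number of parts: 6


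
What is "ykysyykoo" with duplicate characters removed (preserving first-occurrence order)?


Input: 'ykysyykoo'
Operation: keep first occurrence of each character
Scan: s[0]='y' new -> keep; s[1]='k' new -> keep; s[2]='y' seen -> skip; s[3]='s' new -> keep; s[4]='y' seen -> skip; s[5]='y' seen -> skip; s[6]='k' seen -> skip; s[7]='o' new -> keep; s[8]='o' seen -> skip
Result: ykso


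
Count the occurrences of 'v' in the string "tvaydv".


Input string: 'tvaydv'
Target character: 'v'
Scan each position: s[1]='v', s[5]='v'
Matches found at indices: 1, 5
Total: 2


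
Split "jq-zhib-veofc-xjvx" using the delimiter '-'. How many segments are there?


Input string: 'jq-zhib-veofc-xjvx'
Delimiter: '-'
Split result: 'jq', 'zhib', 'veofc', 'xjvx'
Number of parts: 4


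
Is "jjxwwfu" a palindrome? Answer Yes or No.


Input string: 'jjxwwfu'
Reversed: 'ufwwxjj'
Compare pairs: s[0]='j' vs s[6]='u' (mismatch), s[1]='j' vs s[5]='f' (mismatch), s[2]='x' vs s[4]='w' (mismatch)
Palindrome: No


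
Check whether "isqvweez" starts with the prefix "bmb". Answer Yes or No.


Input string: 'isqvweez'
Prefix to check: 'bmb'
First 3 characters of input: 'isq'
Match: False
Result: No


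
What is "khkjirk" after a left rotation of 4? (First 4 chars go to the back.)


Input: 'khkjirk', shift = 4
Operation: split at index 4 and swap parts
Front part s[0:4] = 'khkj'
Back part s[4:] = 'irk'
Rotated = back + front = 'irk' + 'khkj'
Result: irkkhkj


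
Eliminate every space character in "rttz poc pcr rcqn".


Input string: 'rttz poc pcr rcqn'
Operation: remove all spaces
Words: 'rttz', 'poc', 'pcr', 'rcqn'
Join without spaces: rttzpocpcrrcqn


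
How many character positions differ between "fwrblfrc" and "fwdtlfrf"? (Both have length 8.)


String 1: 'fwrblfrc'
String 2: 'fwdtlfrf'
Compare each position: pos 0: 'f'=='f', pos 1: 'w'=='w', pos 2: 'r'!='d', pos 3: 'b'!='t', pos 4: 'l'=='l', pos 5: 'f'=='f', pos 6: 'r'=='r', pos 7: 'c'!='f'
Differing positions: 3
Hamming distance: 3


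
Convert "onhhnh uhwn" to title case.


Input string: 'onhhnh uhwn'
Operation: capitalize first letter of each word
Word transformations: 'onhhnh'->'Onhhnh', 'uhwn'->'Uhwn'
Result: Onhhnh Uhwn


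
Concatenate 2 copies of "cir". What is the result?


Input string: 'cir'
Operation: repeat 2 times
Concatenation: 'cir' + 'cir'
Result: circir


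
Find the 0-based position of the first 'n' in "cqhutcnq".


Input string: 'cqhutcnq'
Target: 'n'
Scanning left to right: s[0]='c', s[1]='q', s[2]='h', s[3]='u', s[4]='t', s[5]='c', s[6]='n'
First match at index: 6


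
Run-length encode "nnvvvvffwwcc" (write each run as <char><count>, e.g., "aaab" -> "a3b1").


Input: 'nnvvvvffwwcc'
Operation: identify consecutive runs
Runs: 'nn' -> n2, 'vvvv' -> v4, 'ff' -> f2, 'ww' -> w2, 'cc' -> c2
Encoded: n2v4f2w2c2


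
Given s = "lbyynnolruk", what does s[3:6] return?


Input string: 'lbyynnolruk'
Operation: slice [3:6]
Extract characters: s[3]='y', s[4]='n', s[5]='n'
Result: ynn


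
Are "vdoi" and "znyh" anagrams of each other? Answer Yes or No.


String 1: 'vdoi' -> sorted: 'diov'
String 2: 'znyh' -> sorted: 'hnyz'
Compare sorted forms: 'diov' != 'hnyz'
Anagram: No


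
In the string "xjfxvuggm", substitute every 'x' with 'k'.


Input string: 'xjfxvuggm'
Operation: replace 'x' with 'k'
Positions of 'x': 0, 3
After replacement: kjfkvuggm


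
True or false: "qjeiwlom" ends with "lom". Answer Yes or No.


Input string: 'qjeiwlom'
Suffix to check: 'lom'
Last 3 characters of input: 'lom'
Match: True
Result: Yes


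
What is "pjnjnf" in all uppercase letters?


Input string: 'pjnjnf'
Operation: convert each letter to uppercase
Mapping: 'p'->'P', 'j'->'J', 'n'->'N', 'j'->'J', 'n'->'N', 'f'->'F'
Result: PJNJNF


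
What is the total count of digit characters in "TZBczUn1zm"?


Input string: 'TZBczUn1zm'
Operation: count digit characters (0-9)
Scan: 'T', 'Z', 'B', 'c', 'z', 'U', 'n', '1'(digit), 'z', 'm'
Digits found: 1
Result: 1


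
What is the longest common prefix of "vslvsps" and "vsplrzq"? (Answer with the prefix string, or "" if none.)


String 1: 'vslvsps'
String 2: 'vsplrzq'
Compare position by position:
pos 0: 'v' vs 'v' match
pos 1: 's' vs 's' match
pos 2: 'l' vs 'p' differ -> stop
Longest common prefix: "vs" (length 2)


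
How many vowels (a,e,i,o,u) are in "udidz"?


Input string: 'udidz'
Operation: count vowels (a, e, i, o, u)
Scan: s[0]='u' (vowel), s[1]='d', s[2]='i' (vowel), s[3]='d', s[4]='z'
Vowels found: 2
Result: 2


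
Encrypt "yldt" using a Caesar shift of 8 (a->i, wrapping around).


Input: 'yldt', shift = 8
Operation: for each letter, (position + 8) mod 26
Mapping: 'y'(24+8=32, 32 mod 26=6)->'g', 'l'(11+8=19)->'t', 'd'(3+8=11)->'l', 't'(19+8=27, 27 mod 26=1)->'b'
Result: gtlb


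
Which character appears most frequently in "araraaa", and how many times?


Input: 'araraaa'
Operation: tally each character
Counts: 'a':5, 'r':2
Maximum: 'a' appears 5 times


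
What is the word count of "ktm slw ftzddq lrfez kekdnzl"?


Input string: 'ktm slw ftzddq lrfez kekdnzl'
Operation: split by spaces
Words found: 'ktm', 'slw', 'ftzddq', 'lrfez', 'kekdnzl'
Word count: 5


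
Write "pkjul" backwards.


Input string: 'pkjul'
Operation: reverse character order
Original order: 'p' -> 'k' -> 'j' -> 'u' -> 'l'
Reversed order: 'l' -> 'u' -> 'j' -> 'k' -> 'p'
Result: lujkp


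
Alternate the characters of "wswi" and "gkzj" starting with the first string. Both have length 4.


String 1: 'wswi'
String 2: 'gkzj'
Operation: alternate characters
Pairs: 'w'+'g', 's'+'k', 'w'+'z', 'i'+'j'
Result: wgskwzij


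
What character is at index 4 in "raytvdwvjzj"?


Input string: 'raytvdwvjzj'
Operation: get character at index 4
Index mapping: s[0]='r', s[1]='a', s[2]='y', s[3]='t', s[4]='v'
Result: 'v'


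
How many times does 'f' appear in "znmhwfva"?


Input string: 'znmhwfva'
Target character: 'f'
Scan each position: s[5]='f'
Matches found at indices: 5
Total: 1


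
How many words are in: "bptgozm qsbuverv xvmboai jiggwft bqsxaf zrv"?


Input string: 'bptgozm qsbuverv xvmboai jiggwft bqsxaf zrv'
Operation: split by spaces
Words found: 'bptgozm', 'qsbuverv', 'xvmboai', 'jiggwft', 'bqsxaf', 'zrv'
Word count: 6


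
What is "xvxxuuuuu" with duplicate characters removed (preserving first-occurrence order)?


Input: 'xvxxuuuuu'
Operation: keep first occurrence of each character
Scan: s[0]='x' new -> keep; s[1]='v' new -> keep; s[2]='x' seen -> skip; s[3]='x' seen -> skip; s[4]='u' new -> keep; s[5]='u' seen -> skip; s[6]='u' seen -> skip; s[7]='u' seen -> skip; s[8]='u' seen -> skip
Result: xvu


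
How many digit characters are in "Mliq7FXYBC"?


Input string: 'Mliq7FXYBC'
Operation: count digit characters (0-9)
Scan: 'M', 'l', 'i', 'q', '7'(digit), 'F', 'X', 'Y', 'B', 'C'
Digits found: 1
Result: 1


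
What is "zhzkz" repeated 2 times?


Input string: 'zhzkz'
Operation: repeat 2 times
Concatenation: 'zhzkz' + 'zhzkz'
Result: zhzkzzhzkz


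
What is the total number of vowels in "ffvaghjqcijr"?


Input string: 'ffvaghjqcijr'
Operation: count vowels (a, e, i, o, u)
Scan: s[0]='f', s[1]='f', s[2]='v', s[3]='a' (vowel), s[4]='g', s[5]='h', s[6]='j', s[7]='q', s[8]='c', s[9]='i' (vowel), s[10]='j', s[11]='r'
Vowels found: 2
Result: 2


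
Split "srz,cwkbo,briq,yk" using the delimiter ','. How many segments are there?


Input string: 'srz,cwkbo,briq,yk'
Delimiter: ','
Split result: 'srz', 'cwkbo', 'briq', 'yk'
Number of parts: 4


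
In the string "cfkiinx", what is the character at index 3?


Input string: 'cfkiinx'
Operation: get character at index 3
Index mapping: s[0]='c', s[1]='f', s[2]='k', s[3]='i'
Result: 'i'


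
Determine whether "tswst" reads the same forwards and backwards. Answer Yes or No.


Input string: 'tswst'
Reversed: 'tswst'
Compare pairs: s[0]='t' vs s[4]='t' (match), s[1]='s' vs s[3]='s' (match)
Palindrome: Yes


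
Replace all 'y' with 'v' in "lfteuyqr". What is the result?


Input string: 'lfteuyqr'
Operation: replace 'y' with 'v'
Positions of 'y': 5
After replacement: lfteuvqr


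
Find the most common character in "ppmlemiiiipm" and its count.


Input: 'ppmlemiiiipm'
Operation: tally each character
Counts: 'e':1, 'i':4, 'l':1, 'm':3, 'p':3
Maximum: 'i' appears 4 times


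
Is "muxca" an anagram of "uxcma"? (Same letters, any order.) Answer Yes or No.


String 1: 'uxcma' -> sorted: 'acmux'
String 2: 'muxca' -> sorted: 'acmux'
Compare sorted forms: 'acmux' == 'acmux'
Anagram: Yes


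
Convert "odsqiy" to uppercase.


Input string: 'odsqiy'
Operation: convert each letter to uppercase
Mapping: 'o'->'O', 'd'->'D', 's'->'S', 'q'->'Q', 'i'->'I', 'y'->'Y'
Result: ODSQIY


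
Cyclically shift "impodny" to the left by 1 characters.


Input: 'impodny', shift = 1
Operation: split at index 1 and swap parts
Front part s[0:1] = 'i'
Back part s[1:] = 'mpodny'
Rotated = back + front = 'mpodny' + 'i'
Result: mpodnyi


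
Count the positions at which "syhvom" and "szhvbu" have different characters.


String 1: 'syhvom'
String 2: 'szhvbu'
Compare each position: pos 0: 's'=='s', pos 1: 'y'!='z', pos 2: 'h'=='h', pos 3: 'v'=='v', pos 4: 'o'!='b', pos 5: 'm'!='u'
Differing positions: 3
Hamming distance: 3


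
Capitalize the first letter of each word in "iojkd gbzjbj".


Input string: 'iojkd gbzjbj'
Operation: capitalize first letter of each word
Word transformations: 'iojkd'->'Iojkd', 'gbzjbj'->'Gbzjbj'
Result: Iojkd Gbzjbj


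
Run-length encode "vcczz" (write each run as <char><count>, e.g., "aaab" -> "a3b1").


Input: 'vcczz'
Operation: identify consecutive runs
Runs: 'v' -> v1, 'cc' -> c2, 'zz' -> z2
Encoded: v1c2z2


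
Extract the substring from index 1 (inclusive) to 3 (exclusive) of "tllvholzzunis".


Input string: 'tllvholzzunis'
Operation: slice [1:3]
Extract characters: s[1]='l', s[2]='l'
Result: ll


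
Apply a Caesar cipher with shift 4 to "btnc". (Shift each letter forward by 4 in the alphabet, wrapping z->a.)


Input: 'btnc', shift = 4
Operation: for each letter, (position + 4) mod 26
Mapping: 'b'(1+4=5)->'f', 't'(19+4=23)->'x', 'n'(13+4=17)->'r', 'c'(2+4=6)->'g'
Result: fxrg


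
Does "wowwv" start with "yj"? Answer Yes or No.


Input string: 'wowwv'
Prefix to check: 'yj'
First 2 characters of input: 'wo'
Match: False
Result: No


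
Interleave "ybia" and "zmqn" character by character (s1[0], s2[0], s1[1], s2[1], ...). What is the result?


String 1: 'ybia'
String 2: 'zmqn'
Operation: alternate characters
Pairs: 'y'+'z', 'b'+'m', 'i'+'q', 'a'+'n'
Result: yzbmiqan


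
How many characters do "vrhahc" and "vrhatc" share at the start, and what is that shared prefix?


String 1: 'vrhahc'
String 2: 'vrhatc'
Compare position by position:
pos 0: 'v' vs 'v' match
pos 1: 'r' vs 'r' match
pos 2: 'h' vs 'h' match
pos 3: 'a' vs 'a' match
pos 4: 'h' vs 't' differ -> stop
Longest common prefix: "vrha" (length 4)


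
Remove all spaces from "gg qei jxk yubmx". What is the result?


Input string: 'gg qei jxk yubmx'
Operation: remove all spaces
Words: 'gg', 'qei', 'jxk', 'yubmx'
Join without spaces: ggqeijxkyubmx


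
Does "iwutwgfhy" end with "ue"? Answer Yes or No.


Input string: 'iwutwgfhy'
Suffix to check: 'ue'
Last 2 characters of input: 'hy'
Match: False
Result: No


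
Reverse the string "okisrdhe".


Input string: 'okisrdhe'
Operation: reverse character order
Original order: 'o' -> 'k' -> 'i' -> 's' -> 'r' -> 'd' -> 'h' -> 'e'
Reversed order: 'e' -> 'h' -> 'd' -> 'r' -> 's' -> 'i' -> 'k' -> 'o'
Result: ehdrsiko


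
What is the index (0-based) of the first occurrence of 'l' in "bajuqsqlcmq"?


Input string: 'bajuqsqlcmq'
Target: 'l'
Scanning left to right: s[0]='b', s[1]='a', s[2]='j', s[3]='u', s[4]='q', s[5]='s', s[6]='q', s[7]='l'
First match at index: 7


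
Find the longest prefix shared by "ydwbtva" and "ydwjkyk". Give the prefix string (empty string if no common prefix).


String 1: 'ydwbtva'
String 2: 'ydwjkyk'
Compare position by position:
pos 0: 'y' vs 'y' match
pos 1: 'd' vs 'd' match
pos 2: 'w' vs 'w' match
pos 3: 'b' vs 'j' differ -> stop
Longest common prefix: "ydw" (length 3)


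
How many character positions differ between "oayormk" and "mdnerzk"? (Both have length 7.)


String 1: 'oayormk'
String 2: 'mdnerzk'
Compare each position: pos 0: 'o'!='m', pos 1: 'a'!='d', pos 2: 'y'!='n', pos 3: 'o'!='e', pos 4: 'r'=='r', pos 5: 'm'!='z', pos 6: 'k'=='k'
Differing positions: 5
Hamming distance: 5


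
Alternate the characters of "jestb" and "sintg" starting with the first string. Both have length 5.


String 1: 'jestb'
String 2: 'sintg'
Operation: alternate characters
Pairs: 'j'+'s', 'e'+'i', 's'+'n', 't'+'t', 'b'+'g'
Result: jseisnttbg


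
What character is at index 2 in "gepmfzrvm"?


Input string: 'gepmfzrvm'
Operation: get character at index 2
Index mapping: s[0]='g', s[1]='e', s[2]='p'
Result: 'p'


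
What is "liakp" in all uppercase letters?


Input string: 'liakp'
Operation: convert each letter to uppercase
Mapping: 'l'->'L', 'i'->'I', 'a'->'A', 'k'->'K', 'p'->'P'
Result: LIAKP


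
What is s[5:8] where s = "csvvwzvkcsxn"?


Input string: 'csvvwzvkcsxn'
Operation: slice [5:8]
Extract characters: s[5]='z', s[6]='v', s[7]='k'
Result: zvk


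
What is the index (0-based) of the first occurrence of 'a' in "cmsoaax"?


Input string: 'cmsoaax'
Target: 'a'
Scanning left to right: s[0]='c', s[1]='m', s[2]='s', s[3]='o', s[4]='a'
First match at index: 4


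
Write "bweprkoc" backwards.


Input string: 'bweprkoc'
Operation: reverse character order
Original order: 'b' -> 'w' -> 'e' -> 'p' -> 'r' -> 'k' -> 'o' -> 'c'
Reversed order: 'c' -> 'o' -> 'k' -> 'r' -> 'p' -> 'e' -> 'w' -> 'b'
Result: cokrpewb


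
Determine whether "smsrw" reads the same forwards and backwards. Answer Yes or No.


Input string: 'smsrw'
Reversed: 'wrsms'
Compare pairs: s[0]='s' vs s[4]='w' (mismatch), s[1]='m' vs s[3]='r' (mismatch)
Palindrome: No


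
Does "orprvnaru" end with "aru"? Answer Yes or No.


Input string: 'orprvnaru'
Suffix to check: 'aru'
Last 3 characters of input: 'aru'
Match: True
Result: Yes


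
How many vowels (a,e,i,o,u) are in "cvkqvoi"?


Input string: 'cvkqvoi'
Operation: count vowels (a, e, i, o, u)
Scan: s[0]='c', s[1]='v', s[2]='k', s[3]='q', s[4]='v', s[5]='o' (vowel), s[6]='i' (vowel)
Vowels found: 2
Result: 2


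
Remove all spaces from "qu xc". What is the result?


Input string: 'qu xc'
Operation: remove all spaces
Words: 'qu', 'xc'
Join without spaces: quxc


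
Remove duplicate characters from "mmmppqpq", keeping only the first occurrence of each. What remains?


Input: 'mmmppqpq'
Operation: keep first occurrence of each character
Scan: s[0]='m' new -> keep; s[1]='m' seen -> skip; s[2]='m' seen -> skip; s[3]='p' new -> keep; s[4]='p' seen -> skip; s[5]='q' new -> keep; s[6]='p' seen -> skip; s[7]='q' seen -> skip
Result: mpq


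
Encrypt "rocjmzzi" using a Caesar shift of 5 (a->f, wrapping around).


Input: 'rocjmzzi', shift = 5
Operation: for each letter, (position + 5) mod 26
Mapping: 'r'(17+5=22)->'w', 'o'(14+5=19)->'t', 'c'(2+5=7)->'h', 'j'(9+5=14)->'o', 'm'(12+5=17)->'r', 'z'(25+5=30, 30 mod 26=4)->'e', 'z'(25+5=30, 30 mod 26=4)->'e', 'i'(8+5=13)->'n'
Result: wthoreen


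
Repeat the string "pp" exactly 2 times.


Input string: 'pp'
Operation: repeat 2 times
Concatenation: 'pp' + 'pp'
Result: pppp


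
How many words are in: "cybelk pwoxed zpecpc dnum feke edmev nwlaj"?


Input string: 'cybelk pwoxed zpecpc dnum feke edmev nwlaj'
Operation: split by spaces
Words found: 'cybelk', 'pwoxed', 'zpecpc', 'dnum', 'feke', 'edmev', 'nwlaj'
Word count: 7


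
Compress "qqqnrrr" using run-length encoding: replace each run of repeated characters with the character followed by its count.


Input: 'qqqnrrr'
Operation: identify consecutive runs
Runs: 'qqq' -> q3, 'n' -> n1, 'rrr' -> r3
Encoded: q3n1r3


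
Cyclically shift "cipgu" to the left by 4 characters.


Input: 'cipgu', shift = 4
Operation: split at index 4 and swap parts
Front part s[0:4] = 'cipg'
Back part s[4:] = 'u'
Rotated = back + front = 'u' + 'cipg'
Result: ucipg


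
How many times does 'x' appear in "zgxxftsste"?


Input string: 'zgxxftsste'
Target character: 'x'
Scan each position: s[2]='x', s[3]='x'
Matches found at indices: 2, 3
Total: 2


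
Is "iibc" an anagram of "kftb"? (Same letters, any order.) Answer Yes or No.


String 1: 'kftb' -> sorted: 'bfkt'
String 2: 'iibc' -> sorted: 'bcii'
Compare sorted forms: 'bfkt' != 'bcii'
Anagram: No


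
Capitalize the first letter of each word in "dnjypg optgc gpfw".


Input string: 'dnjypg optgc gpfw'
Operation: capitalize first letter of each word
Word transformations: 'dnjypg'->'Dnjypg', 'optgc'->'Optgc', 'gpfw'->'Gpfw'
Result: Dnjypg Optgc Gpfw


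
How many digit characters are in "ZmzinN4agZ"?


Input string: 'ZmzinN4agZ'
Operation: count digit characters (0-9)
Scan: 'Z', 'm', 'z', 'i', 'n', 'N', '4'(digit), 'a', 'g', 'Z'
Digits found: 1
Result: 1


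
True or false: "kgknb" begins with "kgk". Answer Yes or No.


Input string: 'kgknb'
Prefix to check: 'kgk'
First 3 characters of input: 'kgk'
Match: True
Result: Yes


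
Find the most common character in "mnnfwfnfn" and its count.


Input: 'mnnfwfnfn'
Operation: tally each character
Counts: 'f':3, 'm':1, 'n':4, 'w':1
Maximum: 'n' appears 4 times


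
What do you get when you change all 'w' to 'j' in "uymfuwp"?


Input string: 'uymfuwp'
Operation: replace 'w' with 'j'
Positions of 'w': 5
After replacement: uymfujp


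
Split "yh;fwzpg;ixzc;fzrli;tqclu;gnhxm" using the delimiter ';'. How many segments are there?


Input string: 'yh;fwzpg;ixzc;fzrli;tqclu;gnhxm'
Delimiter: ';'
Split result: 'yh', 'fwzpg', 'ixzc', 'fzrli', 'tqclu', 'gnhxm'
Number of parts: 6


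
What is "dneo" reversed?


Input string: 'dneo'
Operation: reverse character order
Original order: 'd' -> 'n' -> 'e' -> 'o'
Reversed order: 'o' -> 'e' -> 'n' -> 'd'
Result: oend


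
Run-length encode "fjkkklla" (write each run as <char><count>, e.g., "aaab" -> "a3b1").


Input: 'fjkkklla'
Operation: identify consecutive runs
Runs: 'f' -> f1, 'j' -> j1, 'kkk' -> k3, 'll' -> l2, 'a' -> a1
Encoded: f1j1k3l2a1


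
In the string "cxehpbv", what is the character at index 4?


Input string: 'cxehpbv'
Operation: get character at index 4
Index mapping: s[0]='c', s[1]='x', s[2]='e', s[3]='h', s[4]='p'
Result: 'p'


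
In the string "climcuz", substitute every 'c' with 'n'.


Input string: 'climcuz'
Operation: replace 'c' with 'n'
Positions of 'c': 0, 4
After replacement: nlimnuz


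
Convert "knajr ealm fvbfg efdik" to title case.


Input string: 'knajr ealm fvbfg efdik'
Operation: capitalize first letter of each word
Word transformations: 'knajr'->'Knajr', 'ealm'->'Ealm', 'fvbfg'->'Fvbfg', 'efdik'->'Efdik'
Result: Knajr Ealm Fvbfg Efdik


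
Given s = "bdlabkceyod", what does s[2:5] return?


Input string: 'bdlabkceyod'
Operation: slice [2:5]
Extract characters: s[2]='l', s[3]='a', s[4]='b'
Result: lab


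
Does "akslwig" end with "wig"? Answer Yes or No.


Input string: 'akslwig'
Suffix to check: 'wig'
Last 3 characters of input: 'wig'
Match: True
Result: Yes


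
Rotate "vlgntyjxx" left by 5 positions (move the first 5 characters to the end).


Input: 'vlgntyjxx', shift = 5
Operation: split at index 5 and swap parts
Front part s[0:5] = 'vlgnt'
Back part s[5:] = 'yjxx'
Rotated = back + front = 'yjxx' + 'vlgnt'
Result: yjxxvlgnt


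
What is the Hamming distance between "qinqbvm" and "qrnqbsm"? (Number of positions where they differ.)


String 1: 'qinqbvm'
String 2: 'qrnqbsm'
Compare each position: pos 0: 'q'=='q', pos 1: 'i'!='r', pos 2: 'n'=='n', pos 3: 'q'=='q', pos 4: 'b'=='b', pos 5: 'v'!='s', pos 6: 'm'=='m'
Differing positions: 2
Hamming distance: 2


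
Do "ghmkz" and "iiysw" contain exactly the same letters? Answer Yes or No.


String 1: 'ghmkz' -> sorted: 'ghkmz'
String 2: 'iiysw' -> sorted: 'iiswy'
Compare sorted forms: 'ghkmz' != 'iiswy'
Anagram: No


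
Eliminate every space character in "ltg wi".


Input string: 'ltg wi'
Operation: remove all spaces
Words: 'ltg', 'wi'
Join without spaces: ltgwi


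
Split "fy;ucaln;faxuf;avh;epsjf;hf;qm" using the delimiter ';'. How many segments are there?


Input string: 'fy;ucaln;faxuf;avh;epsjf;hf;qm'
Delimiter: ';'
Split result: 'fy', 'ucaln', 'faxuf', 'avh', 'epsjf', 'hf', 'qm'
Number of parts: 7


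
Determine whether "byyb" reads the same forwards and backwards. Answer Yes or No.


Input string: 'byyb'
Reversed: 'byyb'
Compare pairs: s[0]='b' vs s[3]='b' (match), s[1]='y' vs s[2]='y' (match)
Palindrome: Yes


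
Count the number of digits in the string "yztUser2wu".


Input string: 'yztUser2wu'
Operation: count digit characters (0-9)
Scan: 'y', 'z', 't', 'U', 's', 'e', 'r', '2'(digit), 'w', 'u'
Digits found: 1
Result: 1


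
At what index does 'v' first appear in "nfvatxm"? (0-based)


Input string: 'nfvatxm'
Target: 'v'
Scanning left to right: s[0]='n', s[1]='f', s[2]='v'
First match at index: 2


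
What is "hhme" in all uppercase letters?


Input string: 'hhme'
Operation: convert each letter to uppercase
Mapping: 'h'->'H', 'h'->'H', 'm'->'M', 'e'->'E'
Result: HHME


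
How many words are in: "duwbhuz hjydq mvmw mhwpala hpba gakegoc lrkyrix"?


Input string: 'duwbhuz hjydq mvmw mhwpala hpba gakegoc lrkyrix'
Operation: split by spaces
Words found: 'duwbhuz', 'hjydq', 'mvmw', 'mhwpala', 'hpba', 'gakegoc', 'lrkyrix'
Word count: 7


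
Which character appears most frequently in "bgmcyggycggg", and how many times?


Input: 'bgmcyggycggg'
Operation: tally each character
Counts: 'b':1, 'c':2, 'g':6, 'm':1, 'y':2
Maximum: 'g' appears 6 times


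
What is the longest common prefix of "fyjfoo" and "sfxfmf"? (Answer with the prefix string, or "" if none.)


String 1: 'fyjfoo'
String 2: 'sfxfmf'
Compare position by position:
pos 0: 'f' vs 's' differ -> stop
Longest common prefix: "" (length 0)


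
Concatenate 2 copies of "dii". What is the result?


Input string: 'dii'
Operation: repeat 2 times
Concatenation: 'dii' + 'dii'
Result: diidii


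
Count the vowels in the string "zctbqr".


Input string: 'zctbqr'
Operation: count vowels (a, e, i, o, u)
Scan: s[0]='z', s[1]='c', s[2]='t', s[3]='b', s[4]='q', s[5]='r'
Vowels found: 0
Result: 0


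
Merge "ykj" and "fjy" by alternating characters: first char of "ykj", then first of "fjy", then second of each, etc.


String 1: 'ykj'
String 2: 'fjy'
Operation: alternate characters
Pairs: 'y'+'f', 'k'+'j', 'j'+'y'
Result: yfkjjy


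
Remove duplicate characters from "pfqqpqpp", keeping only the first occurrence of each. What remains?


Input: 'pfqqpqpp'
Operation: keep first occurrence of each character
Scan: s[0]='p' new -> keep; s[1]='f' new -> keep; s[2]='q' new -> keep; s[3]='q' seen -> skip; s[4]='p' seen -> skip; s[5]='q' seen -> skip; s[6]='p' seen -> skip; s[7]='p' seen -> skip
Result: pfq


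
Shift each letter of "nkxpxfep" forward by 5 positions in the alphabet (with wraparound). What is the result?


Input: 'nkxpxfep', shift = 5
Operation: for each letter, (position + 5) mod 26
Mapping: 'n'(13+5=18)->'s', 'k'(10+5=15)->'p', 'x'(23+5=28, 28 mod 26=2)->'c', 'p'(15+5=20)->'u', 'x'(23+5=28, 28 mod 26=2)->'c', 'f'(5+5=10)->'k', 'e'(4+5=9)->'j', 'p'(15+5=20)->'u'
Result: spcuckju


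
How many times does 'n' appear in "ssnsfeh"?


Input string: 'ssnsfeh'
Target character: 'n'
Scan each position: s[2]='n'
Matches found at indices: 2
Total: 1


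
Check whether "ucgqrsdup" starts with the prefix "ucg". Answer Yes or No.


Input string: 'ucgqrsdup'
Prefix to check: 'ucg'
First 3 characters of input: 'ucg'
Match: True
Result: Yes


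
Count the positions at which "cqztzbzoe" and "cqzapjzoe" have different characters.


String 1: 'cqztzbzoe'
String 2: 'cqzapjzoe'
Compare each position: pos 0: 'c'=='c', pos 1: 'q'=='q', pos 2: 'z'=='z', pos 3: 't'!='a', pos 4: 'z'!='p', pos 5: 'b'!='j', pos 6: 'z'=='z', pos 7: 'o'=='o', pos 8: 'e'=='e'
Differing positions: 3
Hamming distance: 3


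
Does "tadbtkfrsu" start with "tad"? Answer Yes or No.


Input string: 'tadbtkfrsu'
Prefix to check: 'tad'
First 3 characters of input: 'tad'
Match: True
Result: Yes


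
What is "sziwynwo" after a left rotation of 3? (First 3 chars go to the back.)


Input: 'sziwynwo', shift = 3
Operation: split at index 3 and swap parts
Front part s[0:3] = 'szi'
Back part s[3:] = 'wynwo'
Rotated = back + front = 'wynwo' + 'szi'
Result: wynwoszi


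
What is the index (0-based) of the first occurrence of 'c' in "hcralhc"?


Input string: 'hcralhc'
Target: 'c'
Scanning left to right: s[0]='h', s[1]='c'
First match at index: 1


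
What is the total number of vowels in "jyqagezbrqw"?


Input string: 'jyqagezbrqw'
Operation: count vowels (a, e, i, o, u)
Scan: s[0]='j', s[1]='y', s[2]='q', s[3]='a' (vowel), s[4]='g', s[5]='e' (vowel), s[6]='z', s[7]='b', s[8]='r', s[9]='q', s[10]='w'
Vowels found: 2
Result: 2


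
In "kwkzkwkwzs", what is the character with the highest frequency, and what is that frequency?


Input: 'kwkzkwkwzs'
Operation: tally each character
Counts: 'k':4, 's':1, 'w':3, 'z':2
Maximum: 'k' appears 4 times


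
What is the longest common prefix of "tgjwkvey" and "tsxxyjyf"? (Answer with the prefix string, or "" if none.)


String 1: 'tgjwkvey'
String 2: 'tsxxyjyf'
Compare position by position:
pos 0: 't' vs 't' match
pos 1: 'g' vs 's' differ -> stop
Longest common prefix: "t" (length 1)


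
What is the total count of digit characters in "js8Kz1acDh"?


Input string: 'js8Kz1acDh'
Operation: count digit characters (0-9)
Scan: 'j', 's', '8'(digit), 'K', 'z', '1'(digit), 'a', 'c', 'D', 'h'
Digits found: 2
Result: 2


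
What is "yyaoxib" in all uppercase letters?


Input string: 'yyaoxib'
Operation: convert each letter to uppercase
Mapping: 'y'->'Y', 'y'->'Y', 'a'->'A', 'o'->'O', 'x'->'X', 'i'->'I', 'b'->'B'
Result: YYAOXIB


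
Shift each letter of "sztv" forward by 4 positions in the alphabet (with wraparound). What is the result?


Input: 'sztv', shift = 4
Operation: for each letter, (position + 4) mod 26
Mapping: 's'(18+4=22)->'w', 'z'(25+4=29, 29 mod 26=3)->'d', 't'(19+4=23)->'x', 'v'(21+4=25)->'z'
Result: wdxz


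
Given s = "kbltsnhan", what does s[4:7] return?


Input string: 'kbltsnhan'
Operation: slice [4:7]
Extract characters: s[4]='s', s[5]='n', s[6]='h'
Result: snh


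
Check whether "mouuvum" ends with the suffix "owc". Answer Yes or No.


Input string: 'mouuvum'
Suffix to check: 'owc'
Last 3 characters of input: 'vum'
Match: False
Result: No


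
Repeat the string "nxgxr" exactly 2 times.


Input string: 'nxgxr'
Operation: repeat 2 times
Concatenation: 'nxgxr' + 'nxgxr'
Result: nxgxrnxgxr


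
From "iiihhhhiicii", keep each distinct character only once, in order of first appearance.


Input: 'iiihhhhiicii'
Operation: keep first occurrence of each character
Scan: s[0]='i' new -> keep; s[1]='i' seen -> skip; s[2]='i' seen -> skip; s[3]='h' new -> keep; s[4]='h' seen -> skip; s[5]='h' seen -> skip; s[6]='h' seen -> skip; s[7]='i' seen -> skip; s[8]='i' seen -> skip; s[9]='c' new -> keep; s[10]='i' seen -> skip; s[11]='i' seen -> skip
Result: ihc


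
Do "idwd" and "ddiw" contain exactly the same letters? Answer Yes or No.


String 1: 'idwd' -> sorted: 'ddiw'
String 2: 'ddiw' -> sorted: 'ddiw'
Compare sorted forms: 'ddiw' == 'ddiw'
Anagram: Yes


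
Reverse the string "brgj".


Input string: 'brgj'
Operation: reverse character order
Original order: 'b' -> 'r' -> 'g' -> 'j'
Reversed order: 'j' -> 'g' -> 'r' -> 'b'
Result: jgrb


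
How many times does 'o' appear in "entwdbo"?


Input string: 'entwdbo'
Target character: 'o'
Scan each position: s[6]='o'
Matches found at indices: 6
Total: 1


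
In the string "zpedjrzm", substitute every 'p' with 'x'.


Input string: 'zpedjrzm'
Operation: replace 'p' with 'x'
Positions of 'p': 1
After replacement: zxedjrzm


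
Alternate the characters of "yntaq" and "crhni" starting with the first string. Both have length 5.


String 1: 'yntaq'
String 2: 'crhni'
Operation: alternate characters
Pairs: 'y'+'c', 'n'+'r', 't'+'h', 'a'+'n', 'q'+'i'
Result: ycnrthanqi


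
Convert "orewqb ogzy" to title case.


Input string: 'orewqb ogzy'
Operation: capitalize first letter of each word
Word transformations: 'orewqb'->'Orewqb', 'ogzy'->'Ogzy'
Result: Orewqb Ogzy


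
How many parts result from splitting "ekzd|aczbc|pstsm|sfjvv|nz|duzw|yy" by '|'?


Input string: 'ekzd|aczbc|pstsm|sfjvv|nz|duzw|yy'
Delimiter: '|'
Split result: 'ekzd', 'aczbc', 'pstsm', 'sfjvv', 'nz', 'duzw', 'yy'
Number of parts: 7


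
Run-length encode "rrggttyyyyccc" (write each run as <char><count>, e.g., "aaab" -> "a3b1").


Input: 'rrggttyyyyccc'
Operation: identify consecutive runs
Runs: 'rr' -> r2, 'gg' -> g2, 'tt' -> t2, 'yyyy' -> y4, 'ccc' -> c3
Encoded: r2g2t2y4c3


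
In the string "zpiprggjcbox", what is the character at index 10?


Input string: 'zpiprggjcbox'
Operation: get character at index 10
Index mapping: s[0]='z', s[1]='p', s[2]='i', s[3]='p', s[4]='r', s[5]='g', s[6]='g', s[7]='j', s[8]='c', s[9]='b', s[10]='o'
Result: 'o'


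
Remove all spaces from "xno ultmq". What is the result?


Input string: 'xno ultmq'
Operation: remove all spaces
Words: 'xno', 'ultmq'
Join without spaces: xnoultmq


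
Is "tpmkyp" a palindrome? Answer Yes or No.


Input string: 'tpmkyp'
Reversed: 'pykmpt'
Compare pairs: s[0]='t' vs s[5]='p' (mismatch), s[1]='p' vs s[4]='y' (mismatch), s[2]='m' vs s[3]='k' (mismatch)
Palindrome: No


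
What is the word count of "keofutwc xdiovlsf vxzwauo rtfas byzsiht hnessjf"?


Input string: 'keofutwc xdiovlsf vxzwauo rtfas byzsiht hnessjf'
Operation: split by spaces
Words found: 'keofutwc', 'xdiovlsf', 'vxzwauo', 'rtfas', 'byzsiht', 'hnessjf'
Word count: 6


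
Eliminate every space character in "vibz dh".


Input string: 'vibz dh'
Operation: remove all spaces
Words: 'vibz', 'dh'
Join without spaces: vibzdh


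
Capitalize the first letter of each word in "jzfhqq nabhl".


Input string: 'jzfhqq nabhl'
Operation: capitalize first letter of each word
Word transformations: 'jzfhqq'->'Jzfhqq', 'nabhl'->'Nabhl'
Result: Jzfhqq Nabhl


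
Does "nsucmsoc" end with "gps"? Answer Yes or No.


Input string: 'nsucmsoc'
Suffix to check: 'gps'
Last 3 characters of input: 'soc'
Match: False
Result: No
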